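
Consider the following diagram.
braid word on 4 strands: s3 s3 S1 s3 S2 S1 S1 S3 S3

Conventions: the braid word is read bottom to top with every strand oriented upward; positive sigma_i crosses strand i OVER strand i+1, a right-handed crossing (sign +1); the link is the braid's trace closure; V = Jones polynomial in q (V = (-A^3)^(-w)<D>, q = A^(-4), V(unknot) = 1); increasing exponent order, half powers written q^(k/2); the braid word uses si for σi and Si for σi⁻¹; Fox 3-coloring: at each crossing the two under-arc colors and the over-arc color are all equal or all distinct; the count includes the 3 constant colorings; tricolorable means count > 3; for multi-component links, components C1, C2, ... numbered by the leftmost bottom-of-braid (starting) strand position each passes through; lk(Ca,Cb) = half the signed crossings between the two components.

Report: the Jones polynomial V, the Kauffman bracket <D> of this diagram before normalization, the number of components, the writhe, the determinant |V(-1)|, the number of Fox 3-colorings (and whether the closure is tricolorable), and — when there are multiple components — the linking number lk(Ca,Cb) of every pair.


V(q) = -q^-4 + q^-3 + q^-1
bracket: -A^-5 - A^3 + A^7, w = -3
1 component, writhe -3, over 9 crossings
det 3, colorings 9 of 3^9 — tricolorable
observation: |V(-1)| = 3: so tricolorable, since 3 divides 3


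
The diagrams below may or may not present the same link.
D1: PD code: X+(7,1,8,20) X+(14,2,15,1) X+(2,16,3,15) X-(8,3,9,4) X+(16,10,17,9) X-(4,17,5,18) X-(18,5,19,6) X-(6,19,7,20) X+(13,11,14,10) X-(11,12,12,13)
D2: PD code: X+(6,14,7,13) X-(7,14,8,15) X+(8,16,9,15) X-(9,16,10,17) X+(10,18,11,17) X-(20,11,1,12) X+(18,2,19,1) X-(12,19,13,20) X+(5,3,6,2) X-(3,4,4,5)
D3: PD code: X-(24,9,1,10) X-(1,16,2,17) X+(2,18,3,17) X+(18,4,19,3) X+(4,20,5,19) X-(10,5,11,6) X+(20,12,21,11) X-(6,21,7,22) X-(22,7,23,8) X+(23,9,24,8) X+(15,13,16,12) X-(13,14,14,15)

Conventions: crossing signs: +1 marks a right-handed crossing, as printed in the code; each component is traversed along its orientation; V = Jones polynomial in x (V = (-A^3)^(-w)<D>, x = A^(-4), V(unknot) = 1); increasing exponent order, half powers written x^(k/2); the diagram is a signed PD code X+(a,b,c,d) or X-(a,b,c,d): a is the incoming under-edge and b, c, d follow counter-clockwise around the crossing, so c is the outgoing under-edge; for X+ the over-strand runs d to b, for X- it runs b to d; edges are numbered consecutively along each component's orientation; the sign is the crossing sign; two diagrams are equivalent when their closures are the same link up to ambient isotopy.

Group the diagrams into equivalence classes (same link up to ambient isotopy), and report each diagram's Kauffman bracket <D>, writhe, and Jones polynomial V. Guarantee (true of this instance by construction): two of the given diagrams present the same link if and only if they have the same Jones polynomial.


classes: {D1, D3} | {D2}
V(D1) = -x^-3 + 2x^-2 - 2x^-1 + 3 - 2x + 2x^2 - x^3  [10 crossings, <D> = -A^-12 + 2A^-8 - 2A^-4 + 3 - 2A^4 + 2A^8 - A^12, w = 0]
V(D2) = x^-2 - x^-1 + 1 - x + x^2  [10 crossings, <D> = A^-8 - A^-4 + 1 - A^4 + A^8, w = 0]
D3 (bracket -A^-12 + 2A^-8 - 2A^-4 + 3 - 2A^4 + 2A^8 - A^12; 12 crossings at w = 0): V = -x^-3 + 2x^-2 - 2x^-1 + 3 - 2x + 2x^2 - x^3
note: 2 values of V(x) split the 3 diagrams


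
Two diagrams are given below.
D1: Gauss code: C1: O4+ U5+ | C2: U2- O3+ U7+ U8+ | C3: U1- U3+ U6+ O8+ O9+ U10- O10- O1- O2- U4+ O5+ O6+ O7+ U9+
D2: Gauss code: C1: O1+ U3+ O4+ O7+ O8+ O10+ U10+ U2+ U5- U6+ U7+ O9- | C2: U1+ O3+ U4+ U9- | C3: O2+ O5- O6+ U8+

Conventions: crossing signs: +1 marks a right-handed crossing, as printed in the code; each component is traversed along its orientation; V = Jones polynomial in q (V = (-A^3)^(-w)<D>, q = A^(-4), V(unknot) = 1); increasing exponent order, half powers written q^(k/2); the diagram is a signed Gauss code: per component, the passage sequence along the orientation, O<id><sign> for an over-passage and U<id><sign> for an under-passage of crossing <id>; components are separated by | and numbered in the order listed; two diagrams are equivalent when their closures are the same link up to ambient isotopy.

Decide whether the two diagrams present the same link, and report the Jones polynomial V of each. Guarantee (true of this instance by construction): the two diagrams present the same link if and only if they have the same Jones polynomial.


equivalent: yes
D1 (bracket A^-8 + 2 + A^8; 10 crossings at w = +4): V = q + 2q^3 + q^5
V(D2) = q + 2q^3 + q^5  (w +6, c 10, <D> = A^-2 + 2A^6 + A^14)
key observation: from 10 to 10 crossings by R-moves: one link, two diagrams


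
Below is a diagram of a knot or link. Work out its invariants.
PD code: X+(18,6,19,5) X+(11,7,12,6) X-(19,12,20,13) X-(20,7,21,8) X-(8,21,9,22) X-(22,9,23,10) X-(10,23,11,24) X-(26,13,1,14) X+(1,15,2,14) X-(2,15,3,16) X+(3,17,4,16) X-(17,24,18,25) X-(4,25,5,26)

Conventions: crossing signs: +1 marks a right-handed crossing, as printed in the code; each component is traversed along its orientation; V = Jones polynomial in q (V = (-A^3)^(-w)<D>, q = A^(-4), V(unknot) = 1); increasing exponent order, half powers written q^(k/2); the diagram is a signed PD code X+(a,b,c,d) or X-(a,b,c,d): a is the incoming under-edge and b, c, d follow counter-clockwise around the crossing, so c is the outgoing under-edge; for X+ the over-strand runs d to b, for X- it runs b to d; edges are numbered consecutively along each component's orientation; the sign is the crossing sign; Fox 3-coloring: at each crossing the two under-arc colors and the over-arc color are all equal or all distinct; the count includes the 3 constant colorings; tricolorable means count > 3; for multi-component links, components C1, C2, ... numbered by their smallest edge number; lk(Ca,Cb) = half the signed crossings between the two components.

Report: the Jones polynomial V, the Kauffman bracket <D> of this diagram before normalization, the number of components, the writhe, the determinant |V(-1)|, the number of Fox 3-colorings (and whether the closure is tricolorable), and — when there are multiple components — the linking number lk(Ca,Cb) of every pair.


Jones polynomial: V(q) = -q^-4 + q^-3 + q^-1
<D> = -A^-11 - A^-3 + A; writhe -5
components 1, writhe -5 (13 crossings)
3-colorings: 9 of 3^13, det 3 — tricolorable
note: |V(-1)| = 3: so tricolorable, since 3 divides 3


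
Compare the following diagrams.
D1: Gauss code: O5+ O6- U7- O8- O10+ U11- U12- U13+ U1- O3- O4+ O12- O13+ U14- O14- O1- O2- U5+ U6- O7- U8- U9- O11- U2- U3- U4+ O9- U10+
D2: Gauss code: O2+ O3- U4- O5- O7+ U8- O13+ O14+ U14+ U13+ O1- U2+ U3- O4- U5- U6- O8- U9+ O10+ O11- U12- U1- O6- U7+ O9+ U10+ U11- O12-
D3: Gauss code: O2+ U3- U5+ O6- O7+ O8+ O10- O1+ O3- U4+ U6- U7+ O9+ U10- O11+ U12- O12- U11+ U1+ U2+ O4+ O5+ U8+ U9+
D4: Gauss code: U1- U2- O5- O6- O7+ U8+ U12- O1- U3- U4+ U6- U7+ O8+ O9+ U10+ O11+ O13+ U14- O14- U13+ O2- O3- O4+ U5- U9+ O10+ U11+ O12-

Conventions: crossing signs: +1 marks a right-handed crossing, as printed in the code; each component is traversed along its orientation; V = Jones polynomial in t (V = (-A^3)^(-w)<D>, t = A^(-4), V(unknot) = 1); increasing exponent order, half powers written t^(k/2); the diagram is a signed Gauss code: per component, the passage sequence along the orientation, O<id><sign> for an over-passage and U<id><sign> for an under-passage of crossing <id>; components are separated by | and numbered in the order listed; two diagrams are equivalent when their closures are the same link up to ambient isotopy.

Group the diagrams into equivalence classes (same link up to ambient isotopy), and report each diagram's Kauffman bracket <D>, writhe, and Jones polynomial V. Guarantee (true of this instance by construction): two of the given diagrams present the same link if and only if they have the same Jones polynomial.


classes: {D1, D2} | {D3} | {D4}
V(D1) = -t^-6 + t^-5 - t^-4 + 2t^-3 - t^-2 + t^-1  [14 crossings, <D> = A^-14 - A^-10 + 2A^-6 - A^-2 + A^2 - A^6, w = -6]
V(D2) = -t^-6 + t^-5 - t^-4 + 2t^-3 - t^-2 + t^-1  (w -2, c 14, <D> = A^-2 - A^2 + 2A^6 - A^10 + A^14 - A^18)
D3 (bracket -A^-12 + A^-8 - A^-4 + 2 - A^4 + A^8; 12 crossings at w = +4): V = t - t^2 + 2t^3 - t^4 + t^5 - t^6
D4 (bracket -A^-12 + 2A^-8 - 2A^-4 + 3 - 2A^4 + 2A^8 - A^12; 14 crossings at w = 0): V = -t^-3 + 2t^-2 - 2t^-1 + 3 - 2t + 2t^2 - t^3
insight: V(t) takes 3 values over 4 diagrams, fixing the grouping


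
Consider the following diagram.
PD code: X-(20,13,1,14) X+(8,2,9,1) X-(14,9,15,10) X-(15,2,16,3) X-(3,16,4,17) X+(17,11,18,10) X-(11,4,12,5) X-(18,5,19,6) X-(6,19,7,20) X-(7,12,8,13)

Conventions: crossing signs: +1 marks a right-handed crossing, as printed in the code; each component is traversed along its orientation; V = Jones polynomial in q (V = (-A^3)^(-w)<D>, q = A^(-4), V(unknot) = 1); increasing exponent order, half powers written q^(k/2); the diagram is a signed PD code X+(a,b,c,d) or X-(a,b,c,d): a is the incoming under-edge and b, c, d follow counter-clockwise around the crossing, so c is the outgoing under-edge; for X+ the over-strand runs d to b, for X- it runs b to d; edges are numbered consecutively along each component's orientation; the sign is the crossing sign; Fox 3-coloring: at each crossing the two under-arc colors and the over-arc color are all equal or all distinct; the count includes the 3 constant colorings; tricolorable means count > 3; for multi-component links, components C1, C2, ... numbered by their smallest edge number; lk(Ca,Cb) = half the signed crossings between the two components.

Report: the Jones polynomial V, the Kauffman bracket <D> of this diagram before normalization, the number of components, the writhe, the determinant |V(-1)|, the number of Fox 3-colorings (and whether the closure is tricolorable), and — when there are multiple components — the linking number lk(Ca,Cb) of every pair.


V(q) = q^-8 - 2q^-7 + q^-6 - 2q^-5 + 2q^-4 + q^-2
bracket: A^-10 + 2A^-2 - 2A^2 + A^6 - 2A^10 + A^14, w = -6
1 component, writhe -6, over 10 crossings
det 9, colorings 27 of 3^10 — tricolorable
observation: V spans 6 powers of q: at least 6 crossings in any diagram


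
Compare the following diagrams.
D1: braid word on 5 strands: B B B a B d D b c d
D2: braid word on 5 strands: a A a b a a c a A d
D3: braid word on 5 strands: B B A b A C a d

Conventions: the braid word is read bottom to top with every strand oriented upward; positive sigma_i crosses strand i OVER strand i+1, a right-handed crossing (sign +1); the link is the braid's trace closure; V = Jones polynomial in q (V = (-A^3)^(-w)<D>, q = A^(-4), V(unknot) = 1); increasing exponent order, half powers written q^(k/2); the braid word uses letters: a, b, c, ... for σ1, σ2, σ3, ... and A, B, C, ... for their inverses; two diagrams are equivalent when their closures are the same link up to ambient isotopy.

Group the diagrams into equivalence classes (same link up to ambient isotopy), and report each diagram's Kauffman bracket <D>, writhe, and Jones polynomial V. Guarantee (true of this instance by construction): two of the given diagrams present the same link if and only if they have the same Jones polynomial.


equivalence classes: {D1} | {D2} | {D3}
D1 (bracket A^4 + A^12 - A^16; 10 crossings at w = 0): V = -q^-4 + q^-3 + q^-1
V(D2) = q + q^3 - q^4  [10 crossings, <D> = -A^2 + A^6 + A^14, w = +6]
V(D3) = 1  [8 crossings, <D> = A^-6, w = -2]
key observation: 3 classes among 3 diagrams; unequal V(q) rules out equality


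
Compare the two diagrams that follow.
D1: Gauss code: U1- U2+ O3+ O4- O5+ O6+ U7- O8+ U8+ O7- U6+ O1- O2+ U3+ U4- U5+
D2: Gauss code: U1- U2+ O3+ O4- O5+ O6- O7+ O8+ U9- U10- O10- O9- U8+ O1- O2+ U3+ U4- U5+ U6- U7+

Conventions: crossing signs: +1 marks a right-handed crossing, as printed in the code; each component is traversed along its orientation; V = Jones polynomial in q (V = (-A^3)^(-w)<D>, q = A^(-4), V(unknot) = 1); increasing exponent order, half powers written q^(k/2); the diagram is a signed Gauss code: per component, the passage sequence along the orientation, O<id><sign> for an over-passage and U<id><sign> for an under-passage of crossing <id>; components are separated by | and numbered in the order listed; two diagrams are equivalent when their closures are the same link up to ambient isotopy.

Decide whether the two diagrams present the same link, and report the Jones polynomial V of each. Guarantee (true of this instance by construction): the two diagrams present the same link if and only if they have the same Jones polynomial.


same link: yes
V(D1) = 1  [8 crossings, <D> = A^6, w = +2]
D2 (bracket 1; 10 crossings at w = 0): V = 1
note: one V(q) for all 2 diagrams — one class (guaranteed)


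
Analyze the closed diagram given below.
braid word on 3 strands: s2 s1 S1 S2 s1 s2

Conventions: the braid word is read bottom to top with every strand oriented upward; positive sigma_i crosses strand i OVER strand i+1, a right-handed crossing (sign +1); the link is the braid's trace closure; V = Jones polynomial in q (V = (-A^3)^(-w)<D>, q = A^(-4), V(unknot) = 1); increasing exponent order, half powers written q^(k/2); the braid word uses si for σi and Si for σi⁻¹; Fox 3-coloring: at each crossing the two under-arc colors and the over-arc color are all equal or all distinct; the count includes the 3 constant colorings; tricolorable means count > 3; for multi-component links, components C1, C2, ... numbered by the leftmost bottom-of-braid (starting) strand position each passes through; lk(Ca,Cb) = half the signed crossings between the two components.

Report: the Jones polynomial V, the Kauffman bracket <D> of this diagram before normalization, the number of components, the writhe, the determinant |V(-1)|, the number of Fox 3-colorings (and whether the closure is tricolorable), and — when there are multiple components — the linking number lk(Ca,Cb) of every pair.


Jones polynomial: V(q) = 1
<D> = A^6; writhe +2
components 1, writhe +2 (6 crossings)
3-colorings: 3 of 3^6, det 1 — not tricolorable
note: w = +2 (over 6 crossings) is diagram-only; (-A^3)^(-2) removes it from V


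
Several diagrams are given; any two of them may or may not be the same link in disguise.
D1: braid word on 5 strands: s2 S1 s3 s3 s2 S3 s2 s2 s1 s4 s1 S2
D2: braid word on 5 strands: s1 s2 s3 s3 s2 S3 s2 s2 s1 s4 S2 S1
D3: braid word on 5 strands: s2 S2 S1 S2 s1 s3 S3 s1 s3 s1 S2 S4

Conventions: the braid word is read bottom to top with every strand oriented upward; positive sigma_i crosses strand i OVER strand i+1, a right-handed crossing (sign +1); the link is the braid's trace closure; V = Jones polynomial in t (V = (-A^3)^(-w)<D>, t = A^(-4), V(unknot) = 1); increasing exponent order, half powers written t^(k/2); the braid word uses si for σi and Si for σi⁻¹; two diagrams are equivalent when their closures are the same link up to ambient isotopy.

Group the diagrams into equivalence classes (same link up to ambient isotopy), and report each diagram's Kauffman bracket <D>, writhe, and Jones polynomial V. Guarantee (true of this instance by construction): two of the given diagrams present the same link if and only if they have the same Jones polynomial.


grouping into links: {D1, D2} | {D3}
V(D1) = t - t^2 + 2t^3 - t^4 + t^5 - t^6  (w +6, c 12, <D> = -A^-6 + A^-2 - A^2 + 2A^6 - A^10 + A^14)
D2 (bracket -A^-6 + A^-2 - A^2 + 2A^6 - A^10 + A^14; 12 crossings at w = +6): V = t - t^2 + 2t^3 - t^4 + t^5 - t^6
V(D3) = 1  (w 0, c 12, <D> = 1)
key observation: 2 classes among 3 diagrams; unequal V(t) rules out equality


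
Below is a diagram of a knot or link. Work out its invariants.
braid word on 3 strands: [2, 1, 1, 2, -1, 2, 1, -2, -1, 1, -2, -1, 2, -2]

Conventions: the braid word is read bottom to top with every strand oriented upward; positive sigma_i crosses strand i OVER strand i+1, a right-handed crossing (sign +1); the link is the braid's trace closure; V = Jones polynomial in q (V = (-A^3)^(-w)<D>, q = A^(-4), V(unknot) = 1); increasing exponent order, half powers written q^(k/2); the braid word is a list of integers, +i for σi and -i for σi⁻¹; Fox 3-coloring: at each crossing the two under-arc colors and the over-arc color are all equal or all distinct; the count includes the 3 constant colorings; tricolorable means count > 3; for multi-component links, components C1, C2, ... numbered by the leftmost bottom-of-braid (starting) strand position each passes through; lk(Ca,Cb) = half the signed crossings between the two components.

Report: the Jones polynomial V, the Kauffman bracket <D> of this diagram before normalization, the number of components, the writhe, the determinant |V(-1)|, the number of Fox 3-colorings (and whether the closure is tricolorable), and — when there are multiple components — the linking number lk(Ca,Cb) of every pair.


Jones polynomial: V(q) = -q^-1 + 2 - q + 2q^2 - q^3 + q^4 - q^5
<D> = -A^-14 + A^-10 - A^-6 + 2A^-2 - A^2 + 2A^6 - A^10; writhe +2
components 1, writhe +2 (14 crossings)
3-colorings: 9 of 3^14, det 9 — tricolorable
note: free reduction leaves σ2 σ1 σ1 σ2 σ1⁻¹ σ2 σ1 σ2⁻¹ σ2⁻¹ σ1⁻¹ of the original 14 letters


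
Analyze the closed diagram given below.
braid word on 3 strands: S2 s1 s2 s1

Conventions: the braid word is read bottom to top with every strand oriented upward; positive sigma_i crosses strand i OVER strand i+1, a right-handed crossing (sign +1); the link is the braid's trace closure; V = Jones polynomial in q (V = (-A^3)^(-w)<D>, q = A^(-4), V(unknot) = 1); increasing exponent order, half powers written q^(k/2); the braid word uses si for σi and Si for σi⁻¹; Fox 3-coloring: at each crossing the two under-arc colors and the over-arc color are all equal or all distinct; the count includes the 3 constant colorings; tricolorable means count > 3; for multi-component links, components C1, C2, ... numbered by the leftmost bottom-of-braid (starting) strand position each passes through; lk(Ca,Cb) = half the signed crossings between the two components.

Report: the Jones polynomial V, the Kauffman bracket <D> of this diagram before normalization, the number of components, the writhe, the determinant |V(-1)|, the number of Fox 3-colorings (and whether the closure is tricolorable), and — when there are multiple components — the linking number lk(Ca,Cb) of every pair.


V(q) = 1
bracket: A^6, w = +2
1 component, writhe +2, over 4 crossings
det 1, colorings 3 of 3^4 — not tricolorable
observation: w = +2 (over 4 crossings) is diagram-only; (-A^3)^(-2) removes it from V


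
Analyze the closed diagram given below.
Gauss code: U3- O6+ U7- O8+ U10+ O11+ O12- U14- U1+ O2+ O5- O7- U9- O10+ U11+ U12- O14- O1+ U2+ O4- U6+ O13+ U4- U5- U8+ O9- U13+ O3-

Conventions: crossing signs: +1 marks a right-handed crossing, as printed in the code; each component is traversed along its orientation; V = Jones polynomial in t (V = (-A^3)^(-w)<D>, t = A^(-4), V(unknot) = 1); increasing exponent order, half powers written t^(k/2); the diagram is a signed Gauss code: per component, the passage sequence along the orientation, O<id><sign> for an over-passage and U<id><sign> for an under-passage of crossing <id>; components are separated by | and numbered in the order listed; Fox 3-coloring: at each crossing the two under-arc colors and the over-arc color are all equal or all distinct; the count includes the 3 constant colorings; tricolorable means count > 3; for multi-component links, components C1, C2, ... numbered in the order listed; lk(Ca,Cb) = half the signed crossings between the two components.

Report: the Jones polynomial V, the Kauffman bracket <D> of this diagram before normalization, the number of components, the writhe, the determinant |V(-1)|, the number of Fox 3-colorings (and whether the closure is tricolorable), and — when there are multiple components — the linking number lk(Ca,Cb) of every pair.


Jones polynomial: V(t) = t^-2 - t^-1 + 2 - 2t + t^2 - t^3 + t^4
<D> = A^-16 - A^-12 + A^-8 - 2A^-4 + 2 - A^4 + A^8; writhe 0
components 1, writhe 0 (14 crossings)
3-colorings: 9 of 3^14, det 9 — tricolorable
note: the span of V is 6, forcing >= 6 crossings in any diagram


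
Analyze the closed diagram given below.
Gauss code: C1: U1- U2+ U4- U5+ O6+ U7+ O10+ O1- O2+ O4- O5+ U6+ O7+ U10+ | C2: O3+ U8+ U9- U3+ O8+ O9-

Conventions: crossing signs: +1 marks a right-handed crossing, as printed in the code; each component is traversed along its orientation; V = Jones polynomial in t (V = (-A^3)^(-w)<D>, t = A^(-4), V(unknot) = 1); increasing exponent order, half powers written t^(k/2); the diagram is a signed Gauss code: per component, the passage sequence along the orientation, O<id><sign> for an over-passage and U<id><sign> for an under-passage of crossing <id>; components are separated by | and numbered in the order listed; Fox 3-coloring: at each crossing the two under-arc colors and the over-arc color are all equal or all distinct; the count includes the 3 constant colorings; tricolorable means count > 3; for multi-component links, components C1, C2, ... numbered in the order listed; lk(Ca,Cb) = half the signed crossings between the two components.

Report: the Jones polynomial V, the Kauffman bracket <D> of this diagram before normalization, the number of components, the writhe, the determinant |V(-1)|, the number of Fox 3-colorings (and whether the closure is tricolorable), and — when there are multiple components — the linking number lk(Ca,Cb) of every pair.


V = -t^(1/2) - t^(3/2) - t^(5/2) + t^(9/2)
<D> = A^-6 - A^2 - A^6 - A^10 (w = +4)
2 components over 10 crossings, w = +4
lk(C1,C2): 0
27 Fox colorings among 3^10, |V(-1)| = 0: tricolorable
why: span 4 respects span(V) <= c + mu - 1 = 11 for this 2-component diagram


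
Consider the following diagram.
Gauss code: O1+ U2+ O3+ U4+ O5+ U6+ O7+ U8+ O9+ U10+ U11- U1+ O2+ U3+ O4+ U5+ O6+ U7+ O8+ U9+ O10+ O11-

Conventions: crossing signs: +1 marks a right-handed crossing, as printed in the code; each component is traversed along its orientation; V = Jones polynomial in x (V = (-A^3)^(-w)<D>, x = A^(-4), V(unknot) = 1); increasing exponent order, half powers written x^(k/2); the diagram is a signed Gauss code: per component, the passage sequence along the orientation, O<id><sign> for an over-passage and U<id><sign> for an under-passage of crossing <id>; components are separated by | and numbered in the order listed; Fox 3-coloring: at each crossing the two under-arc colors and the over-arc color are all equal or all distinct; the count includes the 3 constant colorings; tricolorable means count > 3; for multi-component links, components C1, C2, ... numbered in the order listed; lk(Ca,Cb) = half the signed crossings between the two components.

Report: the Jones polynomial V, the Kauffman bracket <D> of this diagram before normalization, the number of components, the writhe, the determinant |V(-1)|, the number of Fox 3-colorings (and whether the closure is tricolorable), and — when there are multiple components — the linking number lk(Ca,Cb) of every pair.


V(x) = x^4 + x^6 - x^7 + x^8 - x^9 + x^10 - x^11 + x^12 - x^13
bracket: A^-25 - A^-21 + A^-17 - A^-13 + A^-9 - A^-5 + A^-1 - A^3 - A^11, w = +9
1 component, writhe +9, over 11 crossings
det 9, colorings 9 of 3^11 — tricolorable
observation: V spans 9 powers of x: at least 9 crossings in any diagram


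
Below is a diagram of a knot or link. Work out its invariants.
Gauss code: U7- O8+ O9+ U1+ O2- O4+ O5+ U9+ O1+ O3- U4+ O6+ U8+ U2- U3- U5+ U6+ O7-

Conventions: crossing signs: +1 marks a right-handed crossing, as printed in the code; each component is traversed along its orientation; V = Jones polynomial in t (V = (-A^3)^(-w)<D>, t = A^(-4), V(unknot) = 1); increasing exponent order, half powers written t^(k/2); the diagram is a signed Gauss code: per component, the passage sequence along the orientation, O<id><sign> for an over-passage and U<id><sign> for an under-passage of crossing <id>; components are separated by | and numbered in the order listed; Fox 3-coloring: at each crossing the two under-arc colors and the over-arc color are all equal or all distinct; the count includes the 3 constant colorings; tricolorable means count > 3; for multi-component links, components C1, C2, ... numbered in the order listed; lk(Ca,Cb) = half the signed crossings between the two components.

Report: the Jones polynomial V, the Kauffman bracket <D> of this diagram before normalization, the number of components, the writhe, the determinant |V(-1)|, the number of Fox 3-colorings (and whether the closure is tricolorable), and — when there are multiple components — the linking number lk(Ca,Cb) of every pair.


V(t) = t + t^3 - t^4
bracket: A^-7 - A^-3 - A^5, w = +3
1 component, writhe +3, over 9 crossings
det 3, colorings 9 of 3^9 — tricolorable
observation: w = +3 shifts under R1 moves; the (-A^3)^(-3) factor cancels that in V


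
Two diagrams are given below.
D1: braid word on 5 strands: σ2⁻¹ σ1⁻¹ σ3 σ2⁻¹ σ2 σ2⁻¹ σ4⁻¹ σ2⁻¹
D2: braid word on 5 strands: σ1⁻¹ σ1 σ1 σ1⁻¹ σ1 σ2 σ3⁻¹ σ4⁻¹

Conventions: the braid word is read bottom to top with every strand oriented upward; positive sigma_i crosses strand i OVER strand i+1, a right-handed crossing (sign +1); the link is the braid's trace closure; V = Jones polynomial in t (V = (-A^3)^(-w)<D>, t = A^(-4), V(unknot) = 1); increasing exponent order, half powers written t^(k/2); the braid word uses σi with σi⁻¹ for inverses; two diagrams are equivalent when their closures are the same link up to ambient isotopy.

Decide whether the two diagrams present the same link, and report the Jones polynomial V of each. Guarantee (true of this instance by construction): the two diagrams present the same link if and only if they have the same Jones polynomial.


equivalent: no
V(D1) = -t^-4 + t^-3 + t^-1  (w -4, c 8, <D> = A^-8 + 1 - A^4)
V(D2) = 1  [8 crossings, <D> = 1, w = 0]
key observation: comparing 2 Jones polynomials yields 2 groups


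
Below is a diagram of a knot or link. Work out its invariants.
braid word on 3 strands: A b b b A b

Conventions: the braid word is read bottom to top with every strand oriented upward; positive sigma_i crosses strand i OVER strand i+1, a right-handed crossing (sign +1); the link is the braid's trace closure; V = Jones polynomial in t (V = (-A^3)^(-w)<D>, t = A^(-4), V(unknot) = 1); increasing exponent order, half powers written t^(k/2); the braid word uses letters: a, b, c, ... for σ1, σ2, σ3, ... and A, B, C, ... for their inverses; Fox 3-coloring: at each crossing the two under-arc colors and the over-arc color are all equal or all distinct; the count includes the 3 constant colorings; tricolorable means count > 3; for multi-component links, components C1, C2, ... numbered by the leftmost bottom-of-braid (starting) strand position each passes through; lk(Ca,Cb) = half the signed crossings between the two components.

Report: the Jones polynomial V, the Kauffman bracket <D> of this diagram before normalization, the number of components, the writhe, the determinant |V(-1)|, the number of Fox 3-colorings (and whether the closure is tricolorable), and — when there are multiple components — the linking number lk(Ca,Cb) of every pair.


Jones polynomial: V(t) = t^-1 - 1 + 2t - 2t^2 + 2t^3 - 2t^4 + t^5
<D> = A^-14 - 2A^-10 + 2A^-6 - 2A^-2 + 2A^2 - A^6 + A^10; writhe +2
components 1, writhe +2 (6 crossings)
3-colorings: 3 of 3^6, det 11 — not tricolorable
note: w = +2 (over 6 crossings) is diagram-only; (-A^3)^(-2) removes it from V


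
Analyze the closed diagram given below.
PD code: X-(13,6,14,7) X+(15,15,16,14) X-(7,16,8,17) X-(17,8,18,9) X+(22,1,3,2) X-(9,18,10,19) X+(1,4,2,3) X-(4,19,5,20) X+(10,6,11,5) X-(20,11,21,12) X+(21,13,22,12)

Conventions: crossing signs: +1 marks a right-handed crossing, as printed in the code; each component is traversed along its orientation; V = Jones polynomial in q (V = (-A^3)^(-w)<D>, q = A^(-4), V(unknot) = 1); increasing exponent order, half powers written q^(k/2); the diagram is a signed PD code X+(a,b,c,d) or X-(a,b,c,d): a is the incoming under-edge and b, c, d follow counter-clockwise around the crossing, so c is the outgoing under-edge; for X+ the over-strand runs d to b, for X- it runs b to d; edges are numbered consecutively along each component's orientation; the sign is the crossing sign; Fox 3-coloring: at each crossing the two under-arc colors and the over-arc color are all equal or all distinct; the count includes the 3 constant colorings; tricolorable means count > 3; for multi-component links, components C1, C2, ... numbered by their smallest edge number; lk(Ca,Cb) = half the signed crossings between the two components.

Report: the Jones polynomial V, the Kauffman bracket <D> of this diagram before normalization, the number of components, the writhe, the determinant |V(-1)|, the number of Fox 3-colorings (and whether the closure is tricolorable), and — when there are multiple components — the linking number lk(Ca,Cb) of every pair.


V = q^(-7/2) - q^(-5/2) + q^(-3/2) - 2q^(-1/2) - q^(3/2)
<D> = A^-9 + 2A^-1 - A^3 + A^7 - A^11 (w = -1)
2 components over 11 crossings, w = -1
lk(C1,C2): +1
9 Fox colorings among 3^11, |V(-1)| = 6: tricolorable
why: det 6 = |V(-1)|; divisible by 3, so tricolorable


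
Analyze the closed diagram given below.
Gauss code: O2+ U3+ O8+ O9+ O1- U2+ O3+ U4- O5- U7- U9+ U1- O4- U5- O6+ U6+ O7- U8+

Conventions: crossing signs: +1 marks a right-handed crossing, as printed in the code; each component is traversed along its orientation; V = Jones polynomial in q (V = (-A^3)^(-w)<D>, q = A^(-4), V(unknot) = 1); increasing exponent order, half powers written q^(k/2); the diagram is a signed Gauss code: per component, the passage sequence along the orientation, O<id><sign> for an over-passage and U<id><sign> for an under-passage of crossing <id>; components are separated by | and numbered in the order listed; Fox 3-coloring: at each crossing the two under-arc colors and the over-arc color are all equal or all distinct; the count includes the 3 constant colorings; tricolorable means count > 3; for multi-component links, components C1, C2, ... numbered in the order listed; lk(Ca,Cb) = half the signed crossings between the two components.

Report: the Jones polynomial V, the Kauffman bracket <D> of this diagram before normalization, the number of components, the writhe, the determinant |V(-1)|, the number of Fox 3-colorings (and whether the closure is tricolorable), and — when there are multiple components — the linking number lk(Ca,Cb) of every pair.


Jones polynomial: V(q) = -q^-3 + q^-2 - q^-1 + 3 - q + q^2 - q^3
<D> = A^-9 - A^-5 + A^-1 - 3A^3 + A^7 - A^11 + A^15; writhe +1
components 1, writhe +1 (9 crossings)
3-colorings: 27 of 3^9, det 9 — tricolorable
note: det 9 = |V(-1)|; divisible by 3, so tricolorable


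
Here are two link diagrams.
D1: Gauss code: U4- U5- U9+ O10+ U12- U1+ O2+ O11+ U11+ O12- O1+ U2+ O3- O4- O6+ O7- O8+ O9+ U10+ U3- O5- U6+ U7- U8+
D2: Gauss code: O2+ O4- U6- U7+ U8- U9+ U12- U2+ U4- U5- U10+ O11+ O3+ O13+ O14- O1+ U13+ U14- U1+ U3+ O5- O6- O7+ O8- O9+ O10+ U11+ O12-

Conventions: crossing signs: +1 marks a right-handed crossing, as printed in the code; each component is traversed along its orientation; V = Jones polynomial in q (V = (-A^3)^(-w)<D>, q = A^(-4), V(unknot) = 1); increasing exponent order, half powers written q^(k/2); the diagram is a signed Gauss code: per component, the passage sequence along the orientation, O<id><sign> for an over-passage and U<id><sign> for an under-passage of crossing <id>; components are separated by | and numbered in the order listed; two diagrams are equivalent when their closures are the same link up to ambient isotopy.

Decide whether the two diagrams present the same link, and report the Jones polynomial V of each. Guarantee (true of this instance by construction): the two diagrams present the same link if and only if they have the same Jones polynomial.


equivalent: yes
D1 (bracket A^6; 12 crossings at w = +2): V = 1
V(D2) = 1  [14 crossings, <D> = A^6, w = +2]
observation: Reidemeister moves carry D1 (12 crossings) to D2 (14)


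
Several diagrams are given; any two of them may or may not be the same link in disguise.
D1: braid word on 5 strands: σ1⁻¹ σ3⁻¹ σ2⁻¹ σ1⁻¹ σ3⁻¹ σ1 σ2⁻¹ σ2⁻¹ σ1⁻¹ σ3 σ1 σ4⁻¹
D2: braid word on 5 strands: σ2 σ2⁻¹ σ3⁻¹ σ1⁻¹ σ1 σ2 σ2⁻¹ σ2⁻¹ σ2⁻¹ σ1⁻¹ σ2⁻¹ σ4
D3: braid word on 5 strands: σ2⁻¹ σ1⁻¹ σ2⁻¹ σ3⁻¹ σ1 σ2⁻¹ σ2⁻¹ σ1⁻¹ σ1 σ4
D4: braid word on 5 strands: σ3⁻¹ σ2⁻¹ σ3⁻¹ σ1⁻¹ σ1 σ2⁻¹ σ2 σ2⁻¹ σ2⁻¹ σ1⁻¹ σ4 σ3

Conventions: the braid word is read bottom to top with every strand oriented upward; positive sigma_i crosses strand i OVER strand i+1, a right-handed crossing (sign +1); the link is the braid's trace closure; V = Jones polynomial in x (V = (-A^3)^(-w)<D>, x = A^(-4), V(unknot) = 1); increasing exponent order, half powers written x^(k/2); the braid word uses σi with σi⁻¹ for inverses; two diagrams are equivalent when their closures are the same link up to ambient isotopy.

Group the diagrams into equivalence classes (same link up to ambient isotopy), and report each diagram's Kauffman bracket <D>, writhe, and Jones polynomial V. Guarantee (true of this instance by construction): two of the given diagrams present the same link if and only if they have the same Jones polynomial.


classes: {D1, D2, D3, D4}
V(D1) = -x^-4 + x^-3 + x^-1  [12 crossings, <D> = A^-14 + A^-6 - A^-2, w = -6]
V(D2) = -x^-4 + x^-3 + x^-1  (w -4, c 12, <D> = A^-8 + 1 - A^4)
V(D3) = -x^-4 + x^-3 + x^-1  (w -4, c 10, <D> = A^-8 + 1 - A^4)
V(D4) = -x^-4 + x^-3 + x^-1  (w -4, c 12, <D> = A^-8 + 1 - A^4)
note: all 4 diagrams share one V(x), hence one class


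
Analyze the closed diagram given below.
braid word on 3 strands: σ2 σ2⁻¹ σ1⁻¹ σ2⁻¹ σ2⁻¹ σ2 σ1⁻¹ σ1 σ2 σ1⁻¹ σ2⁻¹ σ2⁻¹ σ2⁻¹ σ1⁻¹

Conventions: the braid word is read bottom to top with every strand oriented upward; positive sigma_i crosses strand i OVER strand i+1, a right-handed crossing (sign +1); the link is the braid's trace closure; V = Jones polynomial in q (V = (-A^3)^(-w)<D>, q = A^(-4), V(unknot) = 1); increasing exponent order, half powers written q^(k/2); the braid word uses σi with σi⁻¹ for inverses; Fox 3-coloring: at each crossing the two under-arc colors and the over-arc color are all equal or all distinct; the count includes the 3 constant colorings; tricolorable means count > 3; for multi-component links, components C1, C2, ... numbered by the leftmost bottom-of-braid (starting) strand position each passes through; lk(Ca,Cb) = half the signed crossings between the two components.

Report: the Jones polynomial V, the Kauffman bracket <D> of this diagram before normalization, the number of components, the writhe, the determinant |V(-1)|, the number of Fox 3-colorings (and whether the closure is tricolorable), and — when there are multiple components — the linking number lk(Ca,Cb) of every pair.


Jones polynomial: V(q) = q^-8 - 2q^-7 + q^-6 - 2q^-5 + 2q^-4 + q^-2
<D> = A^-10 + 2A^-2 - 2A^2 + A^6 - 2A^10 + A^14; writhe -6
components 1, writhe -6 (14 crossings)
3-colorings: 27 of 3^14, det 9 — tricolorable
note: V spans 6 powers of q: at least 6 crossings in any diagram


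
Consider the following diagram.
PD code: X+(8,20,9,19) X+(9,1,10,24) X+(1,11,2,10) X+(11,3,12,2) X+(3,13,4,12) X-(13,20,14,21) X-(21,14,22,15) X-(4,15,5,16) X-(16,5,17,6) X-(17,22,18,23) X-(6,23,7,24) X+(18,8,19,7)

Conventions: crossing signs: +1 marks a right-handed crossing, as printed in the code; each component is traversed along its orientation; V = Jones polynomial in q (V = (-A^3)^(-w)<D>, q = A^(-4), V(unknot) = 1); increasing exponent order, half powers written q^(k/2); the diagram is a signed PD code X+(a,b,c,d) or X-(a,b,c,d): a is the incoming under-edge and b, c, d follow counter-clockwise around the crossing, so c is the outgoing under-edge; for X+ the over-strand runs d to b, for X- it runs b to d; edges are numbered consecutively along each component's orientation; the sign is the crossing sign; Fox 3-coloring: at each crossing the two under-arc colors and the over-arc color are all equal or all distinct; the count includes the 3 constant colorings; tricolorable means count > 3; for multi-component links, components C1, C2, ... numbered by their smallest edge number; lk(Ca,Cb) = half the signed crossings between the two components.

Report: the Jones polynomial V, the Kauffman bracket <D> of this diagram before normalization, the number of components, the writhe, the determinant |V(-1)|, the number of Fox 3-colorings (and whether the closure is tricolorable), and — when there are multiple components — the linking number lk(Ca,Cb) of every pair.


V = -q^-3 + q^-2 - q^-1 + 3 - q + q^2 - q^3
<D> = -A^-12 + A^-8 - A^-4 + 3 - A^4 + A^8 - A^12 (w = 0)
1 component over 12 crossings, w = 0
27 Fox colorings among 3^12, |V(-1)| = 9: tricolorable
why: palindromic: swapping q for 1/q fixes V


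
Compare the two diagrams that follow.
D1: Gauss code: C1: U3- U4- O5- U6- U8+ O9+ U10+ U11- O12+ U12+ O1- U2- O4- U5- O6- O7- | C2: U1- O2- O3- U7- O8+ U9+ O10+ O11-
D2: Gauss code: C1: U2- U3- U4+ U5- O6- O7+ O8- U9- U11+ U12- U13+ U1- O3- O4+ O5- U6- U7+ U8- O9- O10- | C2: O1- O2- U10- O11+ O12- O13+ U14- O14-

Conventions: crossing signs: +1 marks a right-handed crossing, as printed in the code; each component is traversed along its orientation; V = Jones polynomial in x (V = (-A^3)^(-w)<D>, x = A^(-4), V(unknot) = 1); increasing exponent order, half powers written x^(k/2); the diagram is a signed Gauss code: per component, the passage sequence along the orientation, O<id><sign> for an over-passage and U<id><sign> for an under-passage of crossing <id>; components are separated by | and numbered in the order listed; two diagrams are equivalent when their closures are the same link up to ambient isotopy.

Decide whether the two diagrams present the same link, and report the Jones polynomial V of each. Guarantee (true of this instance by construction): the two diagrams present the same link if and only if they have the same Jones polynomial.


equivalent: yes
D1 (bracket -A^-6 - 2A^2 + A^6 - A^10 + A^14; 12 crossings at w = -4): V = x^(-13/2) - x^(-11/2) + x^(-9/2) - 2x^(-7/2) - x^(-3/2)
D2 (bracket -A^-12 - 2A^-4 + 1 - A^4 + A^8; 14 crossings at w = -6): V = x^(-13/2) - x^(-11/2) + x^(-9/2) - 2x^(-7/2) - x^(-3/2)
key observation: Reidemeister moves carry D1 (12 crossings) to D2 (14)


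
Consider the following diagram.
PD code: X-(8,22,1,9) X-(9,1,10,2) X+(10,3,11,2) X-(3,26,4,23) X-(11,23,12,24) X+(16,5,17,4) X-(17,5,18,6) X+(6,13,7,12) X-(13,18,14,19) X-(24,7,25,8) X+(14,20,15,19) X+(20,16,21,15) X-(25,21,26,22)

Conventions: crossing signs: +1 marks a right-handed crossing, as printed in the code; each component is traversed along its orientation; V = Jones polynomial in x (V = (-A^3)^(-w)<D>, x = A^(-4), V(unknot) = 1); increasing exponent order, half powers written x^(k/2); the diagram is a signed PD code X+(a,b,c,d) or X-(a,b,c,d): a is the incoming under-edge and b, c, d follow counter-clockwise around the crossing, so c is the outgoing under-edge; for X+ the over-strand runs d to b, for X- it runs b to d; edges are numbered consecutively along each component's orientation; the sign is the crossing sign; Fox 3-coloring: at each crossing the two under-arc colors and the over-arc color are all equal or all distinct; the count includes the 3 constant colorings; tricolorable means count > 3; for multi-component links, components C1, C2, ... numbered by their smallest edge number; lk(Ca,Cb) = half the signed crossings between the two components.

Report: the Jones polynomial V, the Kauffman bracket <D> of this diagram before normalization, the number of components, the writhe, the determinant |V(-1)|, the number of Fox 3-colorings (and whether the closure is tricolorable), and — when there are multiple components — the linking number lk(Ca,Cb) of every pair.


V = x^-5 + 2x^-3 + x^-1
<D> = -A^-5 - 2A^3 - A^11 (w = -3)
3 components over 13 crossings, w = -3
lk(C1,C2): 0
lk(C1,C3) = -1
linking number lk(C2,C3) = -1
3 Fox colorings among 3^13, |V(-1)| = 4: not tricolorable
why: w = -3 shifts under R1 moves; the (-A^3)^(3) factor cancels that in V
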